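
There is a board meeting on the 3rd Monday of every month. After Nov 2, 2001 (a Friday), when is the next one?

Nov 2001 starts on a Thursday; its first Monday is the 5th, so the 3rd Monday is the 19th — Nov 19, 2001.
Nov 19, 2001 is after Nov 2, 2001, so that is the next one.

Nov 19, 2001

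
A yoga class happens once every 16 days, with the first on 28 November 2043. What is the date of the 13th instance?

7 June 2044

The 13th occurrence is 12 intervals after the first: 12 × 16 = 192 days after 28 November 2043.
November has 30 days — 2 days to the end of November leaves 190.
December has 31 days (159 left).
January has 31 days (128 left).
February has 29 days (99 left).
March has 31 days (68 left).
April has 30 days (38 left).
May has 31 days (7 left).
7 days into June → 7 June 2044.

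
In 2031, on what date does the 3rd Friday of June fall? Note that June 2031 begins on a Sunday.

June 2031 begins on a Sunday, so the first Friday is June 6 (5 days later).
The 3rd Friday is 2 weeks later: 6 + 14 = 20.

20 June 2031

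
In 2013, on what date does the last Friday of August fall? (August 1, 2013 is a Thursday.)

August 30, 2013

August 2013 begins on a Thursday, so the first Friday is August 2 (1 day later).
August 2013 has 31 days. Adding weeks: 2, 9, 16, 23, 30 — the last one ≤ 31 is the 30th.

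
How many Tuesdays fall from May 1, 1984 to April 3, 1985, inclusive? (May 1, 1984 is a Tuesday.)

May 1, 1984 is a Tuesday; the first Tuesday on or after it is May 1, 1984.
From May 1, 1984 to April 3, 1985: 244 + 93 = 337 days (rest of 1984, to April 3, 1985 in 1985).
337 ÷ 7 = 48 full weeks with remainder 1, so 48 more Tuesdays after the first → 49.

49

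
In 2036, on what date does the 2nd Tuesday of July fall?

July 2036 begins on a Tuesday, so the first Tuesday is July 1.
The 2nd Tuesday is 1 weeks later: 1 + 7 = 8.

July 8, 2036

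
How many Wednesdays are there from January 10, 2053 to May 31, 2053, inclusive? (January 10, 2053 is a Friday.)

January 10, 2053 is a Friday; the first Wednesday on or after it is January 15, 2053 (5 days later).
From January 15, 2053 to May 31, 2053: 16 + 28 + 31 + 30 + 31 = 136 days (rest of January, February, March, April, May).
136 ÷ 7 = 19 full weeks with remainder 3, so 19 more Wednesdays after the first → 20.

20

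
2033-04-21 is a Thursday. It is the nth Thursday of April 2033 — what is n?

Day 21 falls in week ⌈21/7⌉ of the month.
Days 1–7 hold the 1st Thursday, 8–14 the 2nd, 15–21 the 3rd, 22–28 the 4th, 29–31 the 5th.
21 is in the range for the 3rd.

3rd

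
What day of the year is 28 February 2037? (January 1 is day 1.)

Days in months before February: 31 = 31.
Plus 28 days into February → day 59.

59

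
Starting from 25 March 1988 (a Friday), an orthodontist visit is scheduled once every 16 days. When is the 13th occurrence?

The 13th occurrence is 12 intervals after the first: 12 × 16 = 192 days after 25 March 1988.
March has 31 days — 6 days to the end of March leaves 186.
April has 30 days (156 left).
May has 31 days (125 left).
June has 30 days (95 left).
July has 31 days (64 left).
August has 31 days (33 left).
September has 30 days (3 left).
3 days into October → 3 October 1988.

3 October 1988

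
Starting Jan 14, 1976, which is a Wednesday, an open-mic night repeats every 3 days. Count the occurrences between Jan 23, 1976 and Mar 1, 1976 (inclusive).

Occurrences land 3·i days after Jan 14, 1976 for i = 0, 1, 2, …
Jan 23, 1976 is 9 days after the start; 9 ÷ 3 = 3 remainder 0. First occurrence in the window: #4 on Jan 23, 1976 (3×3 = 9 days in).
Mar 1, 1976 is 47 days after the start; 47 ÷ 3 = 15 remainder 2. Last occurrence in the window: #16 on Feb 28, 1976.
Occurrences #4 through #16: 13 in total.

13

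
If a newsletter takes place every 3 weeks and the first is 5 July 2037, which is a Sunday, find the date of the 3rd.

The 3rd occurrence is 2 intervals after the first: 2 × 21 = 42 days after 5 July 2037.
July has 31 days — 26 days to the end of July leaves 16.
16 days into August → 16 August 2037.

16 August 2037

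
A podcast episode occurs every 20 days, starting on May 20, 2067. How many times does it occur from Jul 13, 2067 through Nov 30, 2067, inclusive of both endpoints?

7

Occurrences land 20·i days after May 20, 2067 for i = 0, 1, 2, …
Jul 13, 2067 is 54 days after the start; 54 ÷ 20 = 2 remainder 14; since the remainder is 14, round up to i = 3. First occurrence in the window: #4 on Jul 19, 2067 (3×20 = 60 days in).
Nov 30, 2067 is 194 days after the start; 194 ÷ 20 = 9 remainder 14. Last occurrence in the window: #10 on Nov 16, 2067.
Occurrences #4 through #10: 7 in total.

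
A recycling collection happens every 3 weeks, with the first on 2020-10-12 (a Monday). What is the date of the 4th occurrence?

2020-12-14

The 4th occurrence is 3 intervals after the first: 3 × 21 = 63 days after 2020-10-12.
October has 31 days — 19 days to the end of October leaves 44.
November has 30 days (14 left).
14 days into December → 2020-12-14.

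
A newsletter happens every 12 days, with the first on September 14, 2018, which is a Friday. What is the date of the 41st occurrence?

January 7, 2020

The 41st occurrence is 40 intervals after the first: 40 × 12 = 480 days after September 14, 2018.
September has 30 days — 16 days to the end of September leaves 464.
From end of September to end of 2018 is 92 days (372 left).
2019 has 365 days (7 left).
7 days into January → January 7, 2020.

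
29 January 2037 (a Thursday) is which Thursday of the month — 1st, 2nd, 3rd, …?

Day 29 falls in week ⌈29/7⌉ of the month.
Days 1–7 hold the 1st Thursday, 8–14 the 2nd, 15–21 the 3rd, 22–28 the 4th, 29–31 the 5th.
29 is in the range for the 5th.

5th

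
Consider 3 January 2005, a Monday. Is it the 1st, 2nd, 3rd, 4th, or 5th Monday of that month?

Day 3 falls in week ⌈3/7⌉ of the month.
Days 1–7 hold the 1st Monday, 8–14 the 2nd, 15–21 the 3rd, 22–28 the 4th, 29–31 the 5th.
3 is in the range for the 1st.

1st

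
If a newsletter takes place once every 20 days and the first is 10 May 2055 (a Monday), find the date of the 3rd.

The 3rd occurrence is 2 intervals after the first: 2 × 20 = 40 days after 10 May 2055.
May has 31 days — 21 days to the end of May leaves 19.
19 days into June → 19 June 2055.

19 June 2055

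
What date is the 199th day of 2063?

July 18, 2063

January has 31 days (199 − 31 = 168 remain).
February has 28 days (168 − 28 = 140 remain).
March has 31 days (140 − 31 = 109 remain).
April has 30 days (109 − 30 = 79 remain).
May has 31 days (79 − 31 = 48 remain).
June has 30 days (48 − 30 = 18 remain).
18 into July → July 18.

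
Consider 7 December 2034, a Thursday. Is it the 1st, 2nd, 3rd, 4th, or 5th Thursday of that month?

1st

Day 7 falls in week ⌈7/7⌉ of the month.
Days 1–7 hold the 1st Thursday, 8–14 the 2nd, 15–21 the 3rd, 22–28 the 4th, 29–31 the 5th.
7 is in the range for the 1st.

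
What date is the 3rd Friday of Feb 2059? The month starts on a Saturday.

Feb 2059 begins on a Saturday, so the first Friday is Feb 7 (6 days later).
The 3rd Friday is 2 weeks later: 7 + 14 = 21.

Feb 21, 2059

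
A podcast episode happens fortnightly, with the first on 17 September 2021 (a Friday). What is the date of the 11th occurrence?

4 February 2022

The 11th occurrence is 10 intervals after the first: 10 × 14 = 140 days after 17 September 2021.
September has 30 days — 13 days to the end of September leaves 127.
October has 31 days (96 left).
November has 30 days (66 left).
December has 31 days (35 left).
January has 31 days (4 left).
4 days into February → 4 February 2022.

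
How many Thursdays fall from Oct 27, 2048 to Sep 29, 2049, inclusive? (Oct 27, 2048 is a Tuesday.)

48

Oct 27, 2048 is a Tuesday; the first Thursday on or after it is Oct 29, 2048 (2 days later).
From Oct 29, 2048 to Sep 29, 2049: 63 + 272 = 335 days (rest of 2048, to Sep 29, 2049 in 2049).
335 ÷ 7 = 47 full weeks with remainder 6, so 47 more Thursdays after the first → 48.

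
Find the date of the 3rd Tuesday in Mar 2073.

Mar 21, 2073

The first Tuesday of Mar 2073 is Mar 7.
The 3rd Tuesday is 2 weeks later: 7 + 14 = 21.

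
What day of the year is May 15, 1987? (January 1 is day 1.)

135

Days in months before May: 31 + 28 + 31 + 30 = 120.
Plus 15 days into May → day 135.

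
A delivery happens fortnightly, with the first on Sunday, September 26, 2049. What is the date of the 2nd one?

October 10, 2049

The 2nd occurrence is 1 interval after the first: 1 × 14 = 14 days after September 26, 2049.
September has 30 days — 4 days to the end of September leaves 10.
10 days into October → October 10, 2049.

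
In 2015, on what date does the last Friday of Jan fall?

Jan 2015 begins on a Thursday, so the first Friday is Jan 2 (1 day later).
Jan 2015 has 31 days. Adding weeks: 2, 9, 16, 23, 30 — the last one ≤ 31 is the 30th.

Jan 30, 2015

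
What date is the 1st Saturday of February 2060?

7 February 2060

February 2060 begins on a Sunday, so the first Saturday is February 7 (6 days later).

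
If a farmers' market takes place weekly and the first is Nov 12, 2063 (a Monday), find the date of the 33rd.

The 33rd occurrence is 32 intervals after the first: 32 × 7 = 224 days after Nov 12, 2063.
Nov has 30 days — 18 days to the end of Nov leaves 206.
Dec has 31 days (175 left).
Jan has 31 days (144 left).
Feb has 29 days (115 left).
Mar has 31 days (84 left).
Apr has 30 days (54 left).
May has 31 days (23 left).
23 days into Jun → Jun 23, 2064.

Jun 23, 2064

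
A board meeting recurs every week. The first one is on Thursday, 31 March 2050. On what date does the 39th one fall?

22 December 2050

The 39th occurrence is 38 intervals after the first: 38 × 7 = 266 days after 31 March 2050.
March has 31 days — 0 days to the end of March leaves 266.
April has 30 days (236 left).
May has 31 days (205 left).
June has 30 days (175 left).
July has 31 days (144 left).
August has 31 days (113 left).
September has 30 days (83 left).
October has 31 days (52 left).
November has 30 days (22 left).
22 days into December → 22 December 2050.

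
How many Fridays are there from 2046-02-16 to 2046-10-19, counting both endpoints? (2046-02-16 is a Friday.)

2046-02-16 is a Friday; the first Friday on or after it is 2046-02-16.
From 2046-02-16 to 2046-10-19: 12 + 31 + 30 + 31 + 30 + 31 + 31 + 30 + 19 = 245 days (rest of February, March, April, May, June, July, August, September, October).
245 ÷ 7 = 35 full weeks with remainder 0, so 35 more Fridays after the first → 36.

36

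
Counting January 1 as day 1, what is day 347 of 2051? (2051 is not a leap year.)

Jan has 31 days (347 − 31 = 316 remain).
Feb has 28 days (316 − 28 = 288 remain).
Mar has 31 days (288 − 31 = 257 remain).
Apr has 30 days (257 − 30 = 227 remain).
May has 31 days (227 − 31 = 196 remain).
Jun has 30 days (196 − 30 = 166 remain).
Jul has 31 days (166 − 31 = 135 remain).
Aug has 31 days (135 − 31 = 104 remain).
Sep has 30 days (104 − 30 = 74 remain).
Oct has 31 days (74 − 31 = 43 remain).
Nov has 30 days (43 − 30 = 13 remain).
13 into Dec → Dec 13.

Dec 13, 2051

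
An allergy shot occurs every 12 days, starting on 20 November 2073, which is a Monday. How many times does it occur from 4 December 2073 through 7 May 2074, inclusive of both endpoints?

13

Occurrences land 12·i days after 20 November 2073 for i = 0, 1, 2, …
4 December 2073 is 14 days after the start; 14 ÷ 12 = 1 remainder 2; since the remainder is 2, round up to i = 2. First occurrence in the window: #3 on 14 December 2073 (2×12 = 24 days in).
7 May 2074 is 168 days after the start; 168 ÷ 12 = 14 remainder 0. Last occurrence in the window: #15 on 7 May 2074.
Occurrences #3 through #15: 13 in total.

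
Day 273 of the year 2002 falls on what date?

September 30, 2002

January has 31 days (273 − 31 = 242 remain).
February has 28 days (242 − 28 = 214 remain).
March has 31 days (214 − 31 = 183 remain).
April has 30 days (183 − 30 = 153 remain).
May has 31 days (153 − 31 = 122 remain).
June has 30 days (122 − 30 = 92 remain).
July has 31 days (92 − 31 = 61 remain).
August has 31 days (61 − 31 = 30 remain).
30 into September → September 30.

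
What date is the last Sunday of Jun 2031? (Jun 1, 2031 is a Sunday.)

Jun 29, 2031

Jun 2031 begins on a Sunday, so the first Sunday is Jun 1.
Jun 2031 has 30 days. Adding weeks: 1, 8, 15, 22, 29 — the last one ≤ 30 is the 29th.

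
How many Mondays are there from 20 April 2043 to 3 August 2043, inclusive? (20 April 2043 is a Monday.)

20 April 2043 is a Monday; the first Monday on or after it is 20 April 2043.
From 20 April 2043 to 3 August 2043: 10 + 31 + 30 + 31 + 3 = 105 days (rest of April, May, June, July, August).
105 ÷ 7 = 15 full weeks with remainder 0, so 15 more Mondays after the first → 16.

16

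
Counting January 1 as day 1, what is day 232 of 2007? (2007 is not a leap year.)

January has 31 days (232 − 31 = 201 remain).
February has 28 days (201 − 28 = 173 remain).
March has 31 days (173 − 31 = 142 remain).
April has 30 days (142 − 30 = 112 remain).
May has 31 days (112 − 31 = 81 remain).
June has 30 days (81 − 30 = 51 remain).
July has 31 days (51 − 31 = 20 remain).
20 into August → August 20.

20 August 2007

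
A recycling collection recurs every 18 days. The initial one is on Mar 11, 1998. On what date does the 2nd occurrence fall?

Mar 29, 1998

The 2nd occurrence is 1 interval after the first: 1 × 18 = 18 days after Mar 11, 1998.
18 days later is Mar 29, 1998.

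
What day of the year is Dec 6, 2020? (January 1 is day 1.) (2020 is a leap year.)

Days in months before Dec: 31 + 29 + 31 + 30 + 31 + 30 + 31 + 31 + 30 + 31 + 30 = 335.
Plus 6 days into Dec → day 341.

341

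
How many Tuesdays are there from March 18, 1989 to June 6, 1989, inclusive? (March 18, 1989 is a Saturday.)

March 18, 1989 is a Saturday; the first Tuesday on or after it is March 21, 1989 (3 days later).
From March 21, 1989 to June 6, 1989: 10 + 30 + 31 + 6 = 77 days (rest of March, April, May, June).
77 ÷ 7 = 11 full weeks with remainder 0, so 11 more Tuesdays after the first → 12.

12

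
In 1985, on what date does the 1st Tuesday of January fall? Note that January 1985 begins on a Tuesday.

January 1, 1985

January 1985 begins on a Tuesday, so the first Tuesday is January 1.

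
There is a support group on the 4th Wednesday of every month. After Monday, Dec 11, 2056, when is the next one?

Dec 2056 starts on a Friday; its first Wednesday is the 6th, so the 4th Wednesday is the 27th — Dec 27, 2056.
Dec 27, 2056 is after Dec 11, 2056, so that is the next one.

Dec 27, 2056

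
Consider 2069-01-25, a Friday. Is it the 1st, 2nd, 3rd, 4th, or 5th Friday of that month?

Day 25 falls in week ⌈25/7⌉ of the month.
Days 1–7 hold the 1st Friday, 8–14 the 2nd, 15–21 the 3rd, 22–28 the 4th, 29–31 the 5th.
25 is in the range for the 4th.

4th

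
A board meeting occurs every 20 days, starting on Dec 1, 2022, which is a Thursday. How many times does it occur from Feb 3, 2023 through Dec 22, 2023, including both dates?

16

Occurrences land 20·i days after Dec 1, 2022 for i = 0, 1, 2, …
Feb 3, 2023 is 64 days after the start; 64 ÷ 20 = 3 remainder 4; since the remainder is 4, round up to i = 4. First occurrence in the window: #5 on Feb 19, 2023 (4×20 = 80 days in).
Dec 22, 2023 is 386 days after the start; 386 ÷ 20 = 19 remainder 6. Last occurrence in the window: #20 on Dec 16, 2023.
Occurrences #5 through #20: 16 in total.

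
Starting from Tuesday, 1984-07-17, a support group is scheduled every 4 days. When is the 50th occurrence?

The 50th occurrence is 49 intervals after the first: 49 × 4 = 196 days after 1984-07-17.
July has 31 days — 14 days to the end of July leaves 182.
August has 31 days (151 left).
September has 30 days (121 left).
October has 31 days (90 left).
November has 30 days (60 left).
December has 31 days (29 left).
29 days into January → 1985-01-29.

1985-01-29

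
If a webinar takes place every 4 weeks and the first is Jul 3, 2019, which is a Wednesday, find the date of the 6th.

The 6th occurrence is 5 intervals after the first: 5 × 28 = 140 days after Jul 3, 2019.
Jul has 31 days — 28 days to the end of Jul leaves 112.
Aug has 31 days (81 left).
Sep has 30 days (51 left).
Oct has 31 days (20 left).
20 days into Nov → Nov 20, 2019.

Nov 20, 2019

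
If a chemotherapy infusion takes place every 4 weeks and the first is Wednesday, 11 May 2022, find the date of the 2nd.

8 June 2022

The 2nd occurrence is 1 interval after the first: 1 × 28 = 28 days after 11 May 2022.
May has 31 days — 20 days to the end of May leaves 8.
8 days into June → 8 June 2022.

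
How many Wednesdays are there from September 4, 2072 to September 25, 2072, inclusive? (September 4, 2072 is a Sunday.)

September 4, 2072 is a Sunday; the first Wednesday on or after it is September 7, 2072 (3 days later).
From September 7, 2072 to September 25, 2072 is 25 − 7 = 18 days.
18 ÷ 7 = 2 full weeks with remainder 4, so 2 more Wednesdays after the first → 3.

3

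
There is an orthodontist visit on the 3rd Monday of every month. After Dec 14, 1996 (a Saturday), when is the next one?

Dec 16, 1996

Dec 1996 starts on a Sunday; its first Monday is the 2nd, so the 3rd Monday is the 16th — Dec 16, 1996.
Dec 16, 1996 is after Dec 14, 1996, so that is the next one.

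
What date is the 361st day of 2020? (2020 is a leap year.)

January has 31 days (361 − 31 = 330 remain).
February has 29 days (330 − 29 = 301 remain).
March has 31 days (301 − 31 = 270 remain).
April has 30 days (270 − 30 = 240 remain).
May has 31 days (240 − 31 = 209 remain).
June has 30 days (209 − 30 = 179 remain).
July has 31 days (179 − 31 = 148 remain).
August has 31 days (148 − 31 = 117 remain).
September has 30 days (117 − 30 = 87 remain).
October has 31 days (87 − 31 = 56 remain).
November has 30 days (56 − 30 = 26 remain).
26 into December → December 26.

2020-12-26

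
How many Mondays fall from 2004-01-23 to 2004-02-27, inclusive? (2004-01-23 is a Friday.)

2004-01-23 is a Friday; the first Monday on or after it is 2004-01-26 (3 days later).
From 2004-01-26 to 2004-02-27: 5 + 27 = 32 days (rest of January, February).
32 ÷ 7 = 4 full weeks with remainder 4, so 4 more Mondays after the first → 5.

5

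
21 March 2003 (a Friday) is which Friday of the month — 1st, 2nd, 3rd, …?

Day 21 falls in week ⌈21/7⌉ of the month.
Days 1–7 hold the 1st Friday, 8–14 the 2nd, 15–21 the 3rd, 22–28 the 4th, 29–31 the 5th.
21 is in the range for the 3rd.

3rd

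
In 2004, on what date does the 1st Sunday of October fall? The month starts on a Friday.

2004-10-03

October 2004 begins on a Friday, so the first Sunday is October 3 (2 days later).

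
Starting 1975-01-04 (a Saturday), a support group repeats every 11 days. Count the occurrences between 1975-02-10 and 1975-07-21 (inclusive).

15

Occurrences land 11·i days after 1975-01-04 for i = 0, 1, 2, …
1975-02-10 is 37 days after the start; 37 ÷ 11 = 3 remainder 4; since the remainder is 4, round up to i = 4. First occurrence in the window: #5 on 1975-02-17 (4×11 = 44 days in).
1975-07-21 is 198 days after the start; 198 ÷ 11 = 18 remainder 0. Last occurrence in the window: #19 on 1975-07-21.
Occurrences #5 through #19: 15 in total.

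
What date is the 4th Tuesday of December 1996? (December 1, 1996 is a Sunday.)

December 24, 1996

December 1996 begins on a Sunday, so the first Tuesday is December 3 (2 days later).
The 4th Tuesday is 3 weeks later: 3 + 21 = 24.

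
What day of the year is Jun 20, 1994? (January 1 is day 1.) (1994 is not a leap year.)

Days in months before Jun: 31 + 28 + 31 + 30 + 31 = 151.
Plus 20 days into Jun → day 171.

171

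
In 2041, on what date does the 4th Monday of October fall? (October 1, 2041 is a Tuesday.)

October 2041 begins on a Tuesday, so the first Monday is October 7 (6 days later).
The 4th Monday is 3 weeks later: 7 + 21 = 28.

2041-10-28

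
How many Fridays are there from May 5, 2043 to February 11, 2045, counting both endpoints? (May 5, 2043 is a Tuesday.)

May 5, 2043 is a Tuesday; the first Friday on or after it is May 8, 2043 (3 days later).
From May 8, 2043 to February 11, 2045: 237 + 366 + 42 = 645 days (rest of 2043, 2044, to February 11, 2045 in 2045).
645 ÷ 7 = 92 full weeks with remainder 1, so 92 more Fridays after the first → 93.

93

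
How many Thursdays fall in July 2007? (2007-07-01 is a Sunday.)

2007-07-01 is a Sunday; the first Thursday on or after it is 2007-07-05 (4 days later).
From 2007-07-05 to 2007-07-31 is 31 − 5 = 26 days.
26 ÷ 7 = 3 full weeks with remainder 5, so 3 more Thursdays after the first → 4.

4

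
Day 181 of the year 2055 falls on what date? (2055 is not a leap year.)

January has 31 days (181 − 31 = 150 remain).
February has 28 days (150 − 28 = 122 remain).
March has 31 days (122 − 31 = 91 remain).
April has 30 days (91 − 30 = 61 remain).
May has 31 days (61 − 31 = 30 remain).
30 into June → June 30.

June 30, 2055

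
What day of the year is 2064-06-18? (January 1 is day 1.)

170

Days in months before June: 31 + 29 + 31 + 30 + 31 = 152.
Plus 18 days into June → day 170.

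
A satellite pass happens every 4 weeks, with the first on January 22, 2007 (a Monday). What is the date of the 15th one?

February 18, 2008

The 15th occurrence is 14 intervals after the first: 14 × 28 = 392 days after January 22, 2007.
January has 31 days — 9 days to the end of January leaves 383.
February has 28 days (355 left).
March has 31 days (324 left).
April has 30 days (294 left).
May has 31 days (263 left).
June has 30 days (233 left).
July has 31 days (202 left).
August has 31 days (171 left).
September has 30 days (141 left).
October has 31 days (110 left).
November has 30 days (80 left).
December has 31 days (49 left).
January has 31 days (18 left).
18 days into February → February 18, 2008.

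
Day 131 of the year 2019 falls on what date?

2019-05-11

January has 31 days (131 − 31 = 100 remain).
February has 28 days (100 − 28 = 72 remain).
March has 31 days (72 − 31 = 41 remain).
April has 30 days (41 − 30 = 11 remain).
11 into May → May 11.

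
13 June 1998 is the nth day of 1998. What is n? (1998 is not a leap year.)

Days in months before June: 31 + 28 + 31 + 30 + 31 = 151.
Plus 13 days into June → day 164.

164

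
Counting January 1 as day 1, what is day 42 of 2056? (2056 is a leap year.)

February 11, 2056

January has 31 days (42 − 31 = 11 remain).
11 into February → February 11.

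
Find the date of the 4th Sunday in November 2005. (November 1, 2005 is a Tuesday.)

November 2005 begins on a Tuesday, so the first Sunday is November 6 (5 days later).
The 4th Sunday is 3 weeks later: 6 + 21 = 27.

November 27, 2005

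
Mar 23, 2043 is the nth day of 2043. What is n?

Days in months before Mar: 31 + 28 = 59.
Plus 23 days into Mar → day 82.

82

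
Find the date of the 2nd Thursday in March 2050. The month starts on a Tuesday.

March 2050 begins on a Tuesday, so the first Thursday is March 3 (2 days later).
The 2nd Thursday is 1 weeks later: 3 + 7 = 10.

2050-03-10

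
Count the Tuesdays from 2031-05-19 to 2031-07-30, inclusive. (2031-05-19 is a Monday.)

2031-05-19 is a Monday; the first Tuesday on or after it is 2031-05-20 (1 day later).
From 2031-05-20 to 2031-07-30: 11 + 30 + 30 = 71 days (rest of May, June, July).
71 ÷ 7 = 10 full weeks with remainder 1, so 10 more Tuesdays after the first → 11.

11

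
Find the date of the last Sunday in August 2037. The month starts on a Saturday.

August 30, 2037

August 2037 begins on a Saturday, so the first Sunday is August 2 (1 day later).
August 2037 has 31 days. Adding weeks: 2, 9, 16, 23, 30 — the last one ≤ 31 is the 30th.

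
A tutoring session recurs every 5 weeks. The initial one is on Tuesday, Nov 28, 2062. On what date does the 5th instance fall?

The 5th occurrence is 4 intervals after the first: 4 × 35 = 140 days after Nov 28, 2062.
Nov has 30 days — 2 days to the end of Nov leaves 138.
Dec has 31 days (107 left).
Jan has 31 days (76 left).
Feb has 28 days (48 left).
Mar has 31 days (17 left).
17 days into Apr → Apr 17, 2063.

Apr 17, 2063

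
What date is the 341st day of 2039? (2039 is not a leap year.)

2039-12-07

January has 31 days (341 − 31 = 310 remain).
February has 28 days (310 − 28 = 282 remain).
March has 31 days (282 − 31 = 251 remain).
April has 30 days (251 − 30 = 221 remain).
May has 31 days (221 − 31 = 190 remain).
June has 30 days (190 − 30 = 160 remain).
July has 31 days (160 − 31 = 129 remain).
August has 31 days (129 − 31 = 98 remain).
September has 30 days (98 − 30 = 68 remain).
October has 31 days (68 − 31 = 37 remain).
November has 30 days (37 − 30 = 7 remain).
7 into December → December 7.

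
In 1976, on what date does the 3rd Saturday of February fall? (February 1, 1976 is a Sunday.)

February 1976 begins on a Sunday, so the first Saturday is February 7 (6 days later).
The 3rd Saturday is 2 weeks later: 7 + 14 = 21.

21 February 1976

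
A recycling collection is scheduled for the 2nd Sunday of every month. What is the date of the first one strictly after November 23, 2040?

December 9, 2040

November 2040 starts on a Thursday; its first Sunday is the 4th, so the 2nd Sunday is the 11th — November 11, 2040.
That is not after November 23, 2040, so look at December 2040.
December 2040 starts on a Saturday; its first Sunday is the 2nd, so the 2nd Sunday is the 9th — December 9, 2040.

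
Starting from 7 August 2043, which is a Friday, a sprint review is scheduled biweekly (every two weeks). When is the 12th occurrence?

8 January 2044

The 12th occurrence is 11 intervals after the first: 11 × 14 = 154 days after 7 August 2043.
August has 31 days — 24 days to the end of August leaves 130.
September has 30 days (100 left).
October has 31 days (69 left).
November has 30 days (39 left).
December has 31 days (8 left).
8 days into January → 8 January 2044.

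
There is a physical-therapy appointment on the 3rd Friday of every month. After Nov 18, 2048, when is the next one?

Nov 20, 2048

Nov 2048 starts on a Sunday; its first Friday is the 6th, so the 3rd Friday is the 20th — Nov 20, 2048.
Nov 20, 2048 is after Nov 18, 2048, so that is the next one.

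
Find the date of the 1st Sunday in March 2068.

March 2068 begins on a Thursday, so the first Sunday is March 4 (3 days later).

2068-03-04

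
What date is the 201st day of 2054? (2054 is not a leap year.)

January has 31 days (201 − 31 = 170 remain).
February has 28 days (170 − 28 = 142 remain).
March has 31 days (142 − 31 = 111 remain).
April has 30 days (111 − 30 = 81 remain).
May has 31 days (81 − 31 = 50 remain).
June has 30 days (50 − 30 = 20 remain).
20 into July → July 20.

July 20, 2054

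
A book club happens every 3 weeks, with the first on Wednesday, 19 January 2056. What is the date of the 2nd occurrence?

The 2nd occurrence is 1 interval after the first: 1 × 21 = 21 days after 19 January 2056.
January has 31 days — 12 days to the end of January leaves 9.
9 days into February → 9 February 2056.

9 February 2056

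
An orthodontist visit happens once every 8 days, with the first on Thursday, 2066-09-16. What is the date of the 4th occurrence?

The 4th occurrence is 3 intervals after the first: 3 × 8 = 24 days after 2066-09-16.
September has 30 days — 14 days to the end of September leaves 10.
10 days into October → 2066-10-10.

2066-10-10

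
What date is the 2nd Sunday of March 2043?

8 March 2043

The first Sunday of March 2043 is March 1.
The 2nd Sunday is 1 weeks later: 1 + 7 = 8.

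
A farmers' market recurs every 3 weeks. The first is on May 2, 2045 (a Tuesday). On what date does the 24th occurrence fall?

August 28, 2046

The 24th occurrence is 23 intervals after the first: 23 × 21 = 483 days after May 2, 2045.
May has 31 days — 29 days to the end of May leaves 454.
From end of May to end of 2045 is 214 days (240 left).
January has 31 days (209 left).
February has 28 days (181 left).
March has 31 days (150 left).
April has 30 days (120 left).
May has 31 days (89 left).
June has 30 days (59 left).
July has 31 days (28 left).
28 days into August → August 28, 2046.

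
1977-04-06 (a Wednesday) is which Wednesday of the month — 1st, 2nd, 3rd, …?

Day 6 falls in week ⌈6/7⌉ of the month.
Days 1–7 hold the 1st Wednesday, 8–14 the 2nd, 15–21 the 3rd, 22–28 the 4th, 29–31 the 5th.
6 is in the range for the 1st.

1st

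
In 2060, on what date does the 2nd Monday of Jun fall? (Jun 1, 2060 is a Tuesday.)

Jun 14, 2060

Jun 2060 begins on a Tuesday, so the first Monday is Jun 7 (6 days later).
The 2nd Monday is 1 weeks later: 7 + 7 = 14.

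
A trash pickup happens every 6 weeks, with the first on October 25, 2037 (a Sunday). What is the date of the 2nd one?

December 6, 2037

The 2nd occurrence is 1 interval after the first: 1 × 42 = 42 days after October 25, 2037.
October has 31 days — 6 days to the end of October leaves 36.
November has 30 days (6 left).
6 days into December → December 6, 2037.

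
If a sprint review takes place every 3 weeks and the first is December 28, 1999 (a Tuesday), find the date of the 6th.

The 6th occurrence is 5 intervals after the first: 5 × 21 = 105 days after December 28, 1999.
December has 31 days — 3 days to the end of December leaves 102.
January has 31 days (71 left).
February has 29 days (42 left).
March has 31 days (11 left).
11 days into April → April 11, 2000.

April 11, 2000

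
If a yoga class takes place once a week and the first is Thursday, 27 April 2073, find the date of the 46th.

8 March 2074

The 46th occurrence is 45 intervals after the first: 45 × 7 = 315 days after 27 April 2073.
April has 30 days — 3 days to the end of April leaves 312.
May has 31 days (281 left).
June has 30 days (251 left).
July has 31 days (220 left).
August has 31 days (189 left).
September has 30 days (159 left).
October has 31 days (128 left).
November has 30 days (98 left).
December has 31 days (67 left).
January has 31 days (36 left).
February has 28 days (8 left).
8 days into March → 8 March 2074.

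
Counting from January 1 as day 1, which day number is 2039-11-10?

Days in months before November: 31 + 28 + 31 + 30 + 31 + 30 + 31 + 31 + 30 + 31 = 304.
Plus 10 days into November → day 314.

314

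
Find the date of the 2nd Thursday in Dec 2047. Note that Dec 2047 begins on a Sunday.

Dec 2047 begins on a Sunday, so the first Thursday is Dec 5 (4 days later).
The 2nd Thursday is 1 weeks later: 5 + 7 = 12.

Dec 12, 2047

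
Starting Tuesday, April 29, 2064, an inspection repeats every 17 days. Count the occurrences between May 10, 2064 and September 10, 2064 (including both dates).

7

Occurrences land 17·i days after April 29, 2064 for i = 0, 1, 2, …
May 10, 2064 is 11 days after the start; 11 ÷ 17 = 0 remainder 11; since the remainder is 11, round up to i = 1. First occurrence in the window: #2 on May 16, 2064 (1×17 = 17 days in).
September 10, 2064 is 134 days after the start; 134 ÷ 17 = 7 remainder 15. Last occurrence in the window: #8 on August 26, 2064.
Occurrences #2 through #8: 7 in total.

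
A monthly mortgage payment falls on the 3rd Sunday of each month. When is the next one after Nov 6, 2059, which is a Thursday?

Nov 2059 starts on a Saturday; its first Sunday is the 2nd, so the 3rd Sunday is the 16th — Nov 16, 2059.
Nov 16, 2059 is after Nov 6, 2059, so that is the next one.

Nov 16, 2059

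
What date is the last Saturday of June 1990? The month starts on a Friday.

June 1990 begins on a Friday, so the first Saturday is June 2 (1 day later).
June 1990 has 30 days. Adding weeks: 2, 9, 16, 23, 30 — the last one ≤ 30 is the 30th.

1990-06-30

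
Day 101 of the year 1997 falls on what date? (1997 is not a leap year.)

January has 31 days (101 − 31 = 70 remain).
February has 28 days (70 − 28 = 42 remain).
March has 31 days (42 − 31 = 11 remain).
11 into April → April 11.

1997-04-11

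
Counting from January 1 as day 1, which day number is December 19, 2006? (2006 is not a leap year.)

Days in months before December: 31 + 28 + 31 + 30 + 31 + 30 + 31 + 31 + 30 + 31 + 30 = 334.
Plus 19 days into December → day 353.

353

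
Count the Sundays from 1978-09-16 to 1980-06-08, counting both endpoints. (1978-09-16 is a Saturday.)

91

1978-09-16 is a Saturday; the first Sunday on or after it is 1978-09-17 (1 day later).
From 1978-09-17 to 1980-06-08: 105 + 365 + 160 = 630 days (rest of 1978, 1979, to 1980-06-08 in 1980).
630 ÷ 7 = 90 full weeks with remainder 0, so 90 more Sundays after the first → 91.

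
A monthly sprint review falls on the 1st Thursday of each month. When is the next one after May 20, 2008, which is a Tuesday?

Jun 5, 2008

May 2008 starts on a Thursday, so its 1st Thursday is May 1, 2008.
That is not after May 20, 2008, so look at Jun 2008.
Jun 2008 starts on a Sunday, so its 1st Thursday is Jun 5, 2008 (4 days in).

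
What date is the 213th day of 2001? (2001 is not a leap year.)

Aug 1, 2001

Jan has 31 days (213 − 31 = 182 remain).
Feb has 28 days (182 − 28 = 154 remain).
Mar has 31 days (154 − 31 = 123 remain).
Apr has 30 days (123 − 30 = 93 remain).
May has 31 days (93 − 31 = 62 remain).
Jun has 30 days (62 − 30 = 32 remain).
Jul has 31 days (32 − 31 = 1 remain).
1 into Aug → Aug 1.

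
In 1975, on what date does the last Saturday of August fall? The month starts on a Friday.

August 30, 1975

August 1975 begins on a Friday, so the first Saturday is August 2 (1 day later).
August 1975 has 31 days. Adding weeks: 2, 9, 16, 23, 30 — the last one ≤ 31 is the 30th.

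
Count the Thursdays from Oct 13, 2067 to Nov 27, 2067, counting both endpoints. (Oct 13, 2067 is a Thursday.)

7

Oct 13, 2067 is a Thursday; the first Thursday on or after it is Oct 13, 2067.
From Oct 13, 2067 to Nov 27, 2067: 18 + 27 = 45 days (rest of Oct, Nov).
45 ÷ 7 = 6 full weeks with remainder 3, so 6 more Thursdays after the first → 7.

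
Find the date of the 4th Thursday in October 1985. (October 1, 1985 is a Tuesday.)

24 October 1985

October 1985 begins on a Tuesday, so the first Thursday is October 3 (2 days later).
The 4th Thursday is 3 weeks later: 3 + 21 = 24.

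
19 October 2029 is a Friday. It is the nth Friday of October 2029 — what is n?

3rd

Day 19 falls in week ⌈19/7⌉ of the month.
Days 1–7 hold the 1st Friday, 8–14 the 2nd, 15–21 the 3rd, 22–28 the 4th, 29–31 the 5th.
19 is in the range for the 3rd.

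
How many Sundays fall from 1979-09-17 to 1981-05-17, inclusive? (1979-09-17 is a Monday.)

1979-09-17 is a Monday; the first Sunday on or after it is 1979-09-23 (6 days later).
From 1979-09-23 to 1981-05-17: 99 + 366 + 137 = 602 days (rest of 1979, 1980, to 1981-05-17 in 1981).
602 ÷ 7 = 86 full weeks with remainder 0, so 86 more Sundays after the first → 87.

87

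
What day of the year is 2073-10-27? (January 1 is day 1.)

300

Days in months before October: 31 + 28 + 31 + 30 + 31 + 30 + 31 + 31 + 30 = 273.
Plus 27 days into October → day 300.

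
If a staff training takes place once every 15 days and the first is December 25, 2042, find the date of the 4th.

The 4th occurrence is 3 intervals after the first: 3 × 15 = 45 days after December 25, 2042.
December has 31 days — 6 days to the end of December leaves 39.
January has 31 days (8 left).
8 days into February → February 8, 2043.

February 8, 2043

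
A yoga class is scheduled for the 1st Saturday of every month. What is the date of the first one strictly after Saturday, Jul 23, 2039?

Aug 6, 2039

Jul 2039 starts on a Friday, so its 1st Saturday is Jul 2, 2039 (1 day in).
That is not after Jul 23, 2039, so look at Aug 2039.
Aug 2039 starts on a Monday, so its 1st Saturday is Aug 6, 2039 (5 days in).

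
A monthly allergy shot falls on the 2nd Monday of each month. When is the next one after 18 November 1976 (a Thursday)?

November 1976 starts on a Monday; its first Monday is the 1st, so the 2nd Monday is the 8th — 8 November 1976.
That is not after 18 November 1976, so look at December 1976.
December 1976 starts on a Wednesday; its first Monday is the 6th, so the 2nd Monday is the 13th — 13 December 1976.

13 December 1976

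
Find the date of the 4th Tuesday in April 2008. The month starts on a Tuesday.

April 2008 begins on a Tuesday, so the first Tuesday is April 1.
The 4th Tuesday is 3 weeks later: 1 + 21 = 22.

2008-04-22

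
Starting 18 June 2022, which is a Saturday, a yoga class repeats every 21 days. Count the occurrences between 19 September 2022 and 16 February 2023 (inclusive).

Occurrences land 21·i days after 18 June 2022 for i = 0, 1, 2, …
19 September 2022 is 93 days after the start; 93 ÷ 21 = 4 remainder 9; since the remainder is 9, round up to i = 5. First occurrence in the window: #6 on 1 October 2022 (5×21 = 105 days in).
16 February 2023 is 243 days after the start; 243 ÷ 21 = 11 remainder 12. Last occurrence in the window: #12 on 4 February 2023.
Occurrences #6 through #12: 7 in total.

7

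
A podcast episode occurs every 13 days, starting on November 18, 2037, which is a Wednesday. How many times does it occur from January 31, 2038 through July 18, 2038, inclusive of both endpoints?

Occurrences land 13·i days after November 18, 2037 for i = 0, 1, 2, …
January 31, 2038 is 74 days after the start; 74 ÷ 13 = 5 remainder 9; since the remainder is 9, round up to i = 6. First occurrence in the window: #7 on February 4, 2038 (6×13 = 78 days in).
July 18, 2038 is 242 days after the start; 242 ÷ 13 = 18 remainder 8. Last occurrence in the window: #19 on July 10, 2038.
Occurrences #7 through #19: 13 in total.

13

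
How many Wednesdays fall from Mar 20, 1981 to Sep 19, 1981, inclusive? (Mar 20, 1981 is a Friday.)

Mar 20, 1981 is a Friday; the first Wednesday on or after it is Mar 25, 1981 (5 days later).
From Mar 25, 1981 to Sep 19, 1981: 6 + 30 + 31 + 30 + 31 + 31 + 19 = 178 days (rest of Mar, Apr, May, Jun, Jul, Aug, Sep).
178 ÷ 7 = 25 full weeks with remainder 3, so 25 more Wednesdays after the first → 26.

26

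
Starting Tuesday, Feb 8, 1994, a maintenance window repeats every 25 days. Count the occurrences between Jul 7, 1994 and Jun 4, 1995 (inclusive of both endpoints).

Occurrences land 25·i days after Feb 8, 1994 for i = 0, 1, 2, …
Jul 7, 1994 is 149 days after the start; 149 ÷ 25 = 5 remainder 24; since the remainder is 24, round up to i = 6. First occurrence in the window: #7 on Jul 8, 1994 (6×25 = 150 days in).
Jun 4, 1995 is 481 days after the start; 481 ÷ 25 = 19 remainder 6. Last occurrence in the window: #20 on May 29, 1995.
Occurrences #7 through #20: 14 in total.

14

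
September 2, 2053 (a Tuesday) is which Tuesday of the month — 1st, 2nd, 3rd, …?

Day 2 falls in week ⌈2/7⌉ of the month.
Days 1–7 hold the 1st Tuesday, 8–14 the 2nd, 15–21 the 3rd, 22–28 the 4th, 29–31 the 5th.
2 is in the range for the 1st.

1st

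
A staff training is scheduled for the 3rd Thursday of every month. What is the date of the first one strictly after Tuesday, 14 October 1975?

16 October 1975

October 1975 starts on a Wednesday; its first Thursday is the 2nd, so the 3rd Thursday is the 16th — 16 October 1975.
16 October 1975 is after 14 October 1975, so that is the next one.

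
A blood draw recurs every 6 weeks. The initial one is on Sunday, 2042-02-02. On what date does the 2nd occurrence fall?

The 2nd occurrence is 1 interval after the first: 1 × 42 = 42 days after 2042-02-02.
February has 28 days — 26 days to the end of February leaves 16.
16 days into March → 2042-03-16.

2042-03-16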